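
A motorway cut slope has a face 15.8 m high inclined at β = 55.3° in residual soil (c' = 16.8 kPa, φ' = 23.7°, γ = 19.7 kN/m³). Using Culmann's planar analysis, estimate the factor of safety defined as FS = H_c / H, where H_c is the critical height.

FS = 1.10

H_c = (4c'/γ) · sinβ cosφ' / [1 − cos(β − φ')]
    = (4·16.8/19.7) · sin55.3°·cos23.7° / [1 − cos31.6°]
    = 3.411 · 0.7528 / 0.1483 = 17.32 m
FS = H_c / H = 17.32 / 15.8 = 1.096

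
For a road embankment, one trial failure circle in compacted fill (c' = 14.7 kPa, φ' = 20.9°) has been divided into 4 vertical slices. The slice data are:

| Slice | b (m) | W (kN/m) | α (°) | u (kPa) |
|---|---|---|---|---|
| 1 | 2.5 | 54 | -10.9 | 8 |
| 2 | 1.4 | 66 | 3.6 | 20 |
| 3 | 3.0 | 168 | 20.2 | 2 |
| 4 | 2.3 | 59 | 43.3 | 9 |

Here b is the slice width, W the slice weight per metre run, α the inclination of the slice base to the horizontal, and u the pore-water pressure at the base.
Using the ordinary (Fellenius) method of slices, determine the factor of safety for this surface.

Ordinary method of slices: FS = Σ[c'·Δl_i + (W_i cosα_i − u_i·Δl_i)·tanφ'] / Σ W_i sinα_i, with Δl_i = b_i / cosα_i.
Slice 1: Δl = 2.5/cos(-10.9°) = 2.546 m; N'_1 = 54·cos(-10.9°) − 8·2.546 = 32.7; c'Δl = 37.43; W sinα = -10.2
Slice 2: Δl = 1.4/cos3.6° = 1.403 m; N'_2 = 66·cos3.6° − 20·1.403 = 37.8; c'Δl = 20.62; W sinα = 4.1
Slice 3: Δl = 3.0/cos20.2° = 3.197 m; N'_3 = 168·cos20.2° − 2·3.197 = 151.3; c'Δl = 46.99; W sinα = 58.0
Slice 4: Δl = 2.3/cos43.3° = 3.160 m; N'_4 = 59·cos43.3° − 9·3.160 = 14.5; c'Δl = 46.46; W sinα = 40.5
Σc'Δl = 151.5 kN/m; ΣN' = 236.2 kN/m; ΣW sinα = 92.4 kN/m
Resisting = 151.5 + 236.2·tan20.9° = 151.5 + 90.2 = 241.7 kN/m
FS = 241.7 / 92.4 = 2.616

FS = 2.62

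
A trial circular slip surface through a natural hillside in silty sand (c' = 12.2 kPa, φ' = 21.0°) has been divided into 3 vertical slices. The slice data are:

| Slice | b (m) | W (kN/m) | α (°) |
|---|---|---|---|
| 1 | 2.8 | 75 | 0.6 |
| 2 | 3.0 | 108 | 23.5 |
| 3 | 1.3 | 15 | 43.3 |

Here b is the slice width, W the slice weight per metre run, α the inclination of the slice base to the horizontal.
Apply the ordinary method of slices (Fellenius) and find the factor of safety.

FS = 3.08

Ordinary method of slices: FS = Σ[c'·Δl_i + (W_i cosα_i)·tanφ'] / Σ W_i sinα_i, with Δl_i = b_i / cosα_i.
Slice 1: Δl = 2.8/cos0.6° = 2.800 m; N'_1 = 75·cos0.6° = 75.0; c'Δl = 34.16; W sinα = 0.8
Slice 2: Δl = 3.0/cos23.5° = 3.271 m; N'_2 = 108·cos23.5° = 99.0; c'Δl = 39.91; W sinα = 43.1
Slice 3: Δl = 1.3/cos43.3° = 1.786 m; N'_3 = 15·cos43.3° = 10.9; c'Δl = 21.79; W sinα = 10.3
Σc'Δl = 95.9 kN/m; ΣN' = 185.0 kN/m; ΣW sinα = 54.1 kN/m
Resisting = 95.9 + 185.0·tan21.0° = 95.9 + 71.0 = 166.9 kN/m
FS = 166.9 / 54.1 = 3.082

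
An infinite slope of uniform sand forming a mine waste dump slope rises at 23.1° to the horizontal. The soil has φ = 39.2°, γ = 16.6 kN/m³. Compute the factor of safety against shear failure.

FS = 1.91

For a dry cohesionless infinite slope the factor of safety is FS = tanφ / tanβ.
FS = tan39.2° / tan23.1° = 0.8156 / 0.4265 = 1.912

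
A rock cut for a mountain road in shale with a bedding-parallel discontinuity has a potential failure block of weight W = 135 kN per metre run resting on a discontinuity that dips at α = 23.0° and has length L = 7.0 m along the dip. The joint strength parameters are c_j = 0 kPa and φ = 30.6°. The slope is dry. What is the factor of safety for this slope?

Resolving the block weight along and normal to the plane and applying the Mohr–Coulomb strength on the joint:
N' = W cosα = 135·cos23.0° = 124.3 kN/m
Driving force T = W sinα = 135·sin23.0° = 52.7 kN/m
Resisting force R = c_j·L + N'·tanφ = 0·7.0 + 124.3·tan30.6° = 0.0 + 73.5 = 73.5 kN/m
FS = R / T = 73.5 / 52.7 = 1.393

FS = 1.39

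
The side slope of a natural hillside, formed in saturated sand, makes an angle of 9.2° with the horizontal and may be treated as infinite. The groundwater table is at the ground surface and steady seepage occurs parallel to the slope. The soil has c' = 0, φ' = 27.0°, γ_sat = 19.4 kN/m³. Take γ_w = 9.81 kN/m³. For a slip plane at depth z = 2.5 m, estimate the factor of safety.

With seepage parallel to the slope and the water table at the surface, the effective normal stress on the slip plane uses the buoyant unit weight γ' = γ_sat − γ_w while the driving shear stress uses γ_sat:
FS = [c' + γ' z cos²β tanφ'] / [γ_sat z sinβ cosβ]
(For c' = 0 this reduces to FS = (γ'/γ_sat)·tanφ'/tanβ.)
γ' = 19.4 − 9.81 = 9.59 kN/m³
Numerator = 0.0 + 9.59·2.5·cos²9.2°·tan27.0° = 0.0 + 9.59·2.5·0.9744·0.5095 = 11.904 kPa
Denominator = 19.4·2.5·sin9.2°·cos9.2° = 19.4·2.5·0.1599·0.9871 = 7.654 kPa
FS = 11.904 / 7.654 = 1.555

FS = 1.56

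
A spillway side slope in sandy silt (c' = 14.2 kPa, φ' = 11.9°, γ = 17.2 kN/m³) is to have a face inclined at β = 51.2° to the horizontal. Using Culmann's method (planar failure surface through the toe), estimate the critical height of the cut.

Culmann's analysis gives the critical failure plane at α_cr = (β + φ')/2 = (51.2 + 11.9)/2 = 31.6°, and the critical height
H_c = (4c'/γ) · sinβ cosφ' / [1 − cos(β − φ')]
    = (4·14.2/17.2) · sin51.2°·cos11.9° / [1 − cos(39.3°)]
    = 3.302 · 0.7793·0.9785 / [1 − 0.7738]
    = 3.302 · 0.7626 / 0.2262
    = 11.14 m

H_c = 11.14 m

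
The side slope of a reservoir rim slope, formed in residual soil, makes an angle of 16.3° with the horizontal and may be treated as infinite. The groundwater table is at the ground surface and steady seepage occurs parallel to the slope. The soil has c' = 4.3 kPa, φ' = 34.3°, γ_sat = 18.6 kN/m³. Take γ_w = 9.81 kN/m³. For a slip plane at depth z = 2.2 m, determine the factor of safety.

FS = 1.49

With seepage parallel to the slope and the water table at the surface, the effective normal stress on the slip plane uses the buoyant unit weight γ' = γ_sat − γ_w while the driving shear stress uses γ_sat:
FS = [c' + γ' z cos²β tanφ'] / [γ_sat z sinβ cosβ]
γ' = 18.6 − 9.81 = 8.79 kN/m³
Numerator = 4.3 + 8.79·2.2·cos²16.3°·tan34.3° = 4.3 + 8.79·2.2·0.9212·0.6822 = 16.452 kPa
Denominator = 18.6·2.2·sin16.3°·cos16.3° = 18.6·2.2·0.2807·0.9598 = 11.023 kPa
FS = 16.452 / 11.023 = 1.493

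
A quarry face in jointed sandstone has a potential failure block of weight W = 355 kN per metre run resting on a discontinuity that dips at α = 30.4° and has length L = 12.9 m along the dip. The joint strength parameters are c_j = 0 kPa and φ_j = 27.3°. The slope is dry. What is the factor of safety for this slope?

Resolving the block weight along and normal to the plane and applying the Mohr–Coulomb strength on the joint:
N' = W cosα = 355·cos30.4° = 306.2 kN/m
Driving force T = W sinα = 355·sin30.4° = 179.6 kN/m
Resisting force R = c_j·L + N'·tanφ_j = 0·12.9 + 306.2·tan27.3° = 0.0 + 158.0 = 158.0 kN/m
FS = R / T = 158.0 / 179.6 = 0.880

FS = 0.88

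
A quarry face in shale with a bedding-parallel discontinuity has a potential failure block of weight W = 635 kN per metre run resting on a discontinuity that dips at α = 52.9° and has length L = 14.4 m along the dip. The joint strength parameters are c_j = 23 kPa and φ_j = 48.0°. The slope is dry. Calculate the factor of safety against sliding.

FS = 1.49

Resolving the block weight along and normal to the plane and applying the Mohr–Coulomb strength on the joint:
N' = W cosα = 635·cos52.9° = 383.0 kN/m
Driving force T = W sinα = 635·sin52.9° = 506.5 kN/m
Resisting force R = c_j·L + N'·tanφ_j = 23·14.4 + 383.0·tan48.0° = 331.2 + 425.4 = 756.6 kN/m
FS = R / T = 756.6 / 506.5 = 1.494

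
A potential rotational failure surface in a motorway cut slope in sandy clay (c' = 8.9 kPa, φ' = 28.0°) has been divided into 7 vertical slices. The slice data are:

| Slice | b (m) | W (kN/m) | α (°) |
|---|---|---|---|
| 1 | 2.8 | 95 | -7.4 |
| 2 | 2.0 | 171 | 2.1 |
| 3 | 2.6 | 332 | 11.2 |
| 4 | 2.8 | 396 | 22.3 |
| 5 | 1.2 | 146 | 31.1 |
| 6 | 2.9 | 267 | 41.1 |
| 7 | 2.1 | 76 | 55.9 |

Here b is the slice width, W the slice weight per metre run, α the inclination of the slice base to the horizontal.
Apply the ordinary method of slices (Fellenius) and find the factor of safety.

Ordinary method of slices: FS = Σ[c'·Δl_i + (W_i cosα_i)·tanφ'] / Σ W_i sinα_i, with Δl_i = b_i / cosα_i.
Slice 1: Δl = 2.8/cos(-7.4°) = 2.824 m; N'_1 = 95·cos(-7.4°) = 94.2; c'Δl = 25.13; W sinα = -12.2
Slice 2: Δl = 2.0/cos2.1° = 2.001 m; N'_2 = 171·cos2.1° = 170.9; c'Δl = 17.81; W sinα = 6.3
Slice 3: Δl = 2.6/cos11.2° = 2.650 m; N'_3 = 332·cos11.2° = 325.7; c'Δl = 23.59; W sinα = 64.5
Slice 4: Δl = 2.8/cos22.3° = 3.026 m; N'_4 = 396·cos22.3° = 366.4; c'Δl = 26.93; W sinα = 150.3
Slice 5: Δl = 1.2/cos31.1° = 1.401 m; N'_5 = 146·cos31.1° = 125.0; c'Δl = 12.47; W sinα = 75.4
Slice 6: Δl = 2.9/cos41.1° = 3.848 m; N'_6 = 267·cos41.1° = 201.2; c'Δl = 34.25; W sinα = 175.5
Slice 7: Δl = 2.1/cos55.9° = 3.746 m; N'_7 = 76·cos55.9° = 42.6; c'Δl = 33.34; W sinα = 62.9
Σc'Δl = 173.5 kN/m; ΣN' = 1326.0 kN/m; ΣW sinα = 522.6 kN/m
Resisting = 173.5 + 1326.0·tan28.0° = 173.5 + 705.0 = 878.6 kN/m
FS = 878.6 / 522.6 = 1.681

FS = 1.68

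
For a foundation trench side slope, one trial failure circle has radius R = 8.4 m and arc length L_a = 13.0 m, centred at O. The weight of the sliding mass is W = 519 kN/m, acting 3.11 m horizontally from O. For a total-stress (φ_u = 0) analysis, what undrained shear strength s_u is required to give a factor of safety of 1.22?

s_u = 18.0 kPa

FS = s_u·L_a·R / (W·d), so s_u = FS·W·d / (L_a·R).
s_u = 1.22·519·3.11 / (13.00·8.4) = 1969.2 / 109.20 = 18.03 kPa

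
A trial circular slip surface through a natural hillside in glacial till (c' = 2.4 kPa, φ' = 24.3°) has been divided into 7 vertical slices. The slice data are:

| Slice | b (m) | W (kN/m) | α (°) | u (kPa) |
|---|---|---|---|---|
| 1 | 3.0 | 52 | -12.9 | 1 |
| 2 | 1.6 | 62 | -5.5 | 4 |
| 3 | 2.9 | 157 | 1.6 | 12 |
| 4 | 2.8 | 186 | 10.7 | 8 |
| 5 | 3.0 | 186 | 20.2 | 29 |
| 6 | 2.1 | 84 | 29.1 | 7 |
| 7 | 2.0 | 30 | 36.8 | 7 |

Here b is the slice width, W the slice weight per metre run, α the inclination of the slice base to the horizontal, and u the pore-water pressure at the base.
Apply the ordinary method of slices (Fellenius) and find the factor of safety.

Ordinary method of slices: FS = Σ[c'·Δl_i + (W_i cosα_i − u_i·Δl_i)·tanφ'] / Σ W_i sinα_i, with Δl_i = b_i / cosα_i.
Slice 1: Δl = 3.0/cos(-12.9°) = 3.078 m; N'_1 = 52·cos(-12.9°) − 1·3.078 = 47.6; c'Δl = 7.39; W sinα = -11.6
Slice 2: Δl = 1.6/cos(-5.5°) = 1.607 m; N'_2 = 62·cos(-5.5°) − 4·1.607 = 55.3; c'Δl = 3.86; W sinα = -5.9
Slice 3: Δl = 2.9/cos1.6° = 2.901 m; N'_3 = 157·cos1.6° − 12·2.901 = 122.1; c'Δl = 6.96; W sinα = 4.4
Slice 4: Δl = 2.8/cos10.7° = 2.850 m; N'_4 = 186·cos10.7° − 8·2.850 = 160.0; c'Δl = 6.84; W sinα = 34.5
Slice 5: Δl = 3.0/cos20.2° = 3.197 m; N'_5 = 186·cos20.2° − 29·3.197 = 81.9; c'Δl = 7.67; W sinα = 64.2
Slice 6: Δl = 2.1/cos29.1° = 2.403 m; N'_6 = 84·cos29.1° − 7·2.403 = 56.6; c'Δl = 5.77; W sinα = 40.9
Slice 7: Δl = 2.0/cos36.8° = 2.498 m; N'_7 = 30·cos36.8° − 7·2.498 = 6.5; c'Δl = 5.99; W sinα = 18.0
Σc'Δl = 44.5 kN/m; ΣN' = 530.0 kN/m; ΣW sinα = 144.4 kN/m
Resisting = 44.5 + 530.0·tan24.3° = 44.5 + 239.3 = 283.8 kN/m
FS = 283.8 / 144.4 = 1.965

FS = 1.96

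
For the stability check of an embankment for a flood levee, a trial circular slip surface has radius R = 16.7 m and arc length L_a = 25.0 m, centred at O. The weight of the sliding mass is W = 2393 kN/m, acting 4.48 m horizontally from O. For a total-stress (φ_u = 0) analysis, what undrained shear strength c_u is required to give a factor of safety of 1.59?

c_u = 40.8 kPa

FS = c_u·L_a·R / (W·d), so c_u = FS·W·d / (L_a·R).
c_u = 1.59·2393·4.48 / (25.00·16.7) = 17045.8 / 417.50 = 40.83 kPa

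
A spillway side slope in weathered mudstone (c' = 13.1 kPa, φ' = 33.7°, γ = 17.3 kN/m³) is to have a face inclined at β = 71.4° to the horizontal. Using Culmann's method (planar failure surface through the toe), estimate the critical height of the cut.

H_c = 11.44 m

Culmann's analysis gives the critical failure plane at α_cr = (β + φ')/2 = (71.4 + 33.7)/2 = 52.6°, and the critical height
H_c = (4c'/γ) · sinβ cosφ' / [1 − cos(β − φ')]
    = (4·13.1/17.3) · sin71.4°·cos33.7° / [1 − cos(37.7°)]
    = 3.029 · 0.9478·0.8320 / [1 − 0.7912]
    = 3.029 · 0.7885 / 0.2088
    = 11.44 m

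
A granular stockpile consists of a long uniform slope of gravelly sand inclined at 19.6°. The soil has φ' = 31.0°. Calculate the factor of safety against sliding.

FS = 1.69

For a dry cohesionless infinite slope the factor of safety is FS = tanφ' / tanβ.
FS = tan31.0° / tan19.6° = 0.6009 / 0.3561 = 1.687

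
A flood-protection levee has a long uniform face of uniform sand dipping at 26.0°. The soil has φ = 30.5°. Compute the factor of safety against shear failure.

For a dry cohesionless infinite slope the factor of safety is FS = tanφ / tanβ.
FS = tan30.5° / tan26.0° = 0.5890 / 0.4877 = 1.208

FS = 1.21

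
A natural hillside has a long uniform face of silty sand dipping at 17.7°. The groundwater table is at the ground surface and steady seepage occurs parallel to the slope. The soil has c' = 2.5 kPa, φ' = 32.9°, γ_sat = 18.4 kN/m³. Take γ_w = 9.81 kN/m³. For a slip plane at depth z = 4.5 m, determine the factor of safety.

With seepage parallel to the slope and the water table at the surface, the effective normal stress on the slip plane uses the buoyant unit weight γ' = γ_sat − γ_w while the driving shear stress uses γ_sat:
FS = [c' + γ' z cos²β tanφ'] / [γ_sat z sinβ cosβ]
γ' = 18.4 − 9.81 = 8.59 kN/m³
Numerator = 2.5 + 8.59·4.5·cos²17.7°·tan32.9° = 2.5 + 8.59·4.5·0.9076·0.6469 = 25.195 kPa
Denominator = 18.4·4.5·sin17.7°·cos17.7° = 18.4·4.5·0.3040·0.9527 = 23.982 kPa
FS = 25.195 / 23.982 = 1.051

FS = 1.05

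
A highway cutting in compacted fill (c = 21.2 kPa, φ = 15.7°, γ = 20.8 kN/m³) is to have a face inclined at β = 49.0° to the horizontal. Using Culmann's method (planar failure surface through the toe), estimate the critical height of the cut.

H_c = 18.04 m

Culmann's analysis gives the critical failure plane at α_cr = (β + φ)/2 = (49.0 + 15.7)/2 = 32.4°, and the critical height
H_c = (4c/γ) · sinβ cosφ / [1 − cos(β − φ)]
    = (4·21.2/20.8) · sin49.0°·cos15.7° / [1 − cos(33.3°)]
    = 4.077 · 0.7547·0.9627 / [1 − 0.8358]
    = 4.077 · 0.7266 / 0.1642
    = 18.04 m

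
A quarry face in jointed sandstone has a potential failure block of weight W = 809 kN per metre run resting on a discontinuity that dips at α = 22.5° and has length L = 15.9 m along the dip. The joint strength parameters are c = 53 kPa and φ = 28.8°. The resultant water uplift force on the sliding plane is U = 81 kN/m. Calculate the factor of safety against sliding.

FS = 3.91

Resolving the block weight along and normal to the plane and applying the Mohr–Coulomb strength on the joint:
N' = W cosα − U = 809·cos22.5° − 81 = 666.4 kN/m
Driving force T = W sinα = 809·sin22.5° = 309.6 kN/m
Resisting force R = c·L + N'·tanφ = 53·15.9 + 666.4·tan28.8° = 842.7 + 366.4 = 1209.1 kN/m
FS = R / T = 1209.1 / 309.6 = 3.905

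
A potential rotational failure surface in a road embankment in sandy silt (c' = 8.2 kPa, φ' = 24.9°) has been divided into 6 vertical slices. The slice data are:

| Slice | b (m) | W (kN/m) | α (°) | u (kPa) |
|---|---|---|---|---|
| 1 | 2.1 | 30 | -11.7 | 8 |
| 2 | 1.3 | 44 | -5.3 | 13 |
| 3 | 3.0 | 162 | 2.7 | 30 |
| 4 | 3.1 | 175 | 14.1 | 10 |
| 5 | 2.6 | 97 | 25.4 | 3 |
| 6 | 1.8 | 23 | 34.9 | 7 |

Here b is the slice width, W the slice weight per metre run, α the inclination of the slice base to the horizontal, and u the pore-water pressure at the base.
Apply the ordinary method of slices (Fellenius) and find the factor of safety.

Ordinary method of slices: FS = Σ[c'·Δl_i + (W_i cosα_i − u_i·Δl_i)·tanφ'] / Σ W_i sinα_i, with Δl_i = b_i / cosα_i.
Slice 1: Δl = 2.1/cos(-11.7°) = 2.145 m; N'_1 = 30·cos(-11.7°) − 8·2.145 = 12.2; c'Δl = 17.59; W sinα = -6.1
Slice 2: Δl = 1.3/cos(-5.3°) = 1.306 m; N'_2 = 44·cos(-5.3°) − 13·1.306 = 26.8; c'Δl = 10.71; W sinα = -4.1
Slice 3: Δl = 3.0/cos2.7° = 3.003 m; N'_3 = 162·cos2.7° − 30·3.003 = 71.7; c'Δl = 24.63; W sinα = 7.6
Slice 4: Δl = 3.1/cos14.1° = 3.196 m; N'_4 = 175·cos14.1° − 10·3.196 = 137.8; c'Δl = 26.21; W sinα = 42.6
Slice 5: Δl = 2.6/cos25.4° = 2.878 m; N'_5 = 97·cos25.4° − 3·2.878 = 79.0; c'Δl = 23.60; W sinα = 41.6
Slice 6: Δl = 1.8/cos34.9° = 2.195 m; N'_6 = 23·cos34.9° − 7·2.195 = 3.5; c'Δl = 18.00; W sinα = 13.2
Σc'Δl = 120.7 kN/m; ΣN' = 331.0 kN/m; ΣW sinα = 94.9 kN/m
Resisting = 120.7 + 331.0·tan24.9° = 120.7 + 153.7 = 274.4 kN/m
FS = 274.4 / 94.9 = 2.892

FS = 2.89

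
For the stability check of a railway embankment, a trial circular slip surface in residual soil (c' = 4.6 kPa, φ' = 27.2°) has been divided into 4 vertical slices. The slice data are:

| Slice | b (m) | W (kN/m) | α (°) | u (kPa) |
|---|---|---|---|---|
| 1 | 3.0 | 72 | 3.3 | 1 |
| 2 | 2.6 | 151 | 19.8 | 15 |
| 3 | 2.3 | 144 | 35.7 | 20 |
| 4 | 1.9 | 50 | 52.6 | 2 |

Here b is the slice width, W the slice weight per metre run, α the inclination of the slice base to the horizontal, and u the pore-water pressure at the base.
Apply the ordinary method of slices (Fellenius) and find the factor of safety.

FS = 1.03

Ordinary method of slices: FS = Σ[c'·Δl_i + (W_i cosα_i − u_i·Δl_i)·tanφ'] / Σ W_i sinα_i, with Δl_i = b_i / cosα_i.
Slice 1: Δl = 3.0/cos3.3° = 3.005 m; N'_1 = 72·cos3.3° − 1·3.005 = 68.9; c'Δl = 13.82; W sinα = 4.1
Slice 2: Δl = 2.6/cos19.8° = 2.763 m; N'_2 = 151·cos19.8° − 15·2.763 = 100.6; c'Δl = 12.71; W sinα = 51.1
Slice 3: Δl = 2.3/cos35.7° = 2.832 m; N'_3 = 144·cos35.7° − 20·2.832 = 60.3; c'Δl = 13.03; W sinα = 84.0
Slice 4: Δl = 1.9/cos52.6° = 3.128 m; N'_4 = 50·cos52.6° − 2·3.128 = 24.1; c'Δl = 14.39; W sinα = 39.7
Σc'Δl = 54.0 kN/m; ΣN' = 253.9 kN/m; ΣW sinα = 179.0 kN/m
Resisting = 54.0 + 253.9·tan27.2° = 54.0 + 130.5 = 184.4 kN/m
FS = 184.4 / 179.0 = 1.030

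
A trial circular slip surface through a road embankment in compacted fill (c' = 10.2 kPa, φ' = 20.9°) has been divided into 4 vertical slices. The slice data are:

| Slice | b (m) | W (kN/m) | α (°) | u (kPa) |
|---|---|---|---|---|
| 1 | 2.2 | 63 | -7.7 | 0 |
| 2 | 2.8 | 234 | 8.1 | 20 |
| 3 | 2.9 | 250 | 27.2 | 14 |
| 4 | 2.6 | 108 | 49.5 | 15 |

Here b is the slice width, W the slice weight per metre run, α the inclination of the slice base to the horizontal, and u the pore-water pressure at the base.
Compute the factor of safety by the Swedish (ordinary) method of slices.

FS = 1.30

Ordinary method of slices: FS = Σ[c'·Δl_i + (W_i cosα_i − u_i·Δl_i)·tanφ'] / Σ W_i sinα_i, with Δl_i = b_i / cosα_i.
Slice 1: Δl = 2.2/cos(-7.7°) = 2.220 m; N'_1 = 63·cos(-7.7°) − 0·2.220 = 62.4; c'Δl = 22.64; W sinα = -8.4
Slice 2: Δl = 2.8/cos8.1° = 2.828 m; N'_2 = 234·cos8.1° − 20·2.828 = 175.1; c'Δl = 28.85; W sinα = 33.0
Slice 3: Δl = 2.9/cos27.2° = 3.261 m; N'_3 = 250·cos27.2° − 14·3.261 = 176.7; c'Δl = 33.26; W sinα = 114.3
Slice 4: Δl = 2.6/cos49.5° = 4.003 m; N'_4 = 108·cos49.5° − 15·4.003 = 10.1; c'Δl = 40.83; W sinα = 82.1
Σc'Δl = 125.6 kN/m; ΣN' = 424.3 kN/m; ΣW sinα = 220.9 kN/m
Resisting = 125.6 + 424.3·tan20.9° = 125.6 + 162.0 = 287.6 kN/m
FS = 287.6 / 220.9 = 1.302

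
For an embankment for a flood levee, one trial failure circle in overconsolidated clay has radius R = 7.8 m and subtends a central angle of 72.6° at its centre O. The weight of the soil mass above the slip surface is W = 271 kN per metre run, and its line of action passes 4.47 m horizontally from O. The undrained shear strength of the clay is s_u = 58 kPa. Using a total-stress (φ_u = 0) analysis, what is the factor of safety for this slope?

Taking moments about the centre O, the resisting moment is provided by the undrained shear strength acting along the arc:
Arc length L_a = R·θ = 7.8·(72.6°·π/180) = 7.8·1.2671 = 9.88 m
M_R = s_u·L_a·R = 58·9.88·7.8 = 4471.3 kN·m/m
M_D = W·d = 271·4.47 = 1211.4 kN·m/m
FS = M_R / M_D = 4471.3 / 1211.4 = 3.691

FS = 3.69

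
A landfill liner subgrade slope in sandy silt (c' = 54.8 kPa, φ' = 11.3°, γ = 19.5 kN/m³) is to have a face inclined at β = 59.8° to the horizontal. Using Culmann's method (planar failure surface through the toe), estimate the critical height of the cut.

H_c = 28.24 m

Culmann's analysis gives the critical failure plane at α_cr = (β + φ')/2 = (59.8 + 11.3)/2 = 35.5°, and the critical height
H_c = (4c'/γ) · sinβ cosφ' / [1 − cos(β − φ')]
    = (4·54.8/19.5) · sin59.8°·cos11.3° / [1 − cos(48.5°)]
    = 11.241 · 0.8643·0.9806 / [1 − 0.6626]
    = 11.241 · 0.8475 / 0.3374
    = 28.24 m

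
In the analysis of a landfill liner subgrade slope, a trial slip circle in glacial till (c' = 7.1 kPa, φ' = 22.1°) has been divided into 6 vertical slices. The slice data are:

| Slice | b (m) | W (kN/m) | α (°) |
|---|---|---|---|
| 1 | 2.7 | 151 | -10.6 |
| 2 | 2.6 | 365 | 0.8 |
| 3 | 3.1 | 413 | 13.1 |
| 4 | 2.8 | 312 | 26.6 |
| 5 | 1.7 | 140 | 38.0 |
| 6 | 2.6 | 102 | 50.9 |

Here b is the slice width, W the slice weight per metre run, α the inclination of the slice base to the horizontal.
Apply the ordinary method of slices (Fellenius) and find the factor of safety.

Ordinary method of slices: FS = Σ[c'·Δl_i + (W_i cosα_i)·tanφ'] / Σ W_i sinα_i, with Δl_i = b_i / cosα_i.
Slice 1: Δl = 2.7/cos(-10.6°) = 2.747 m; N'_1 = 151·cos(-10.6°) = 148.4; c'Δl = 19.50; W sinα = -27.8
Slice 2: Δl = 2.6/cos0.8° = 2.600 m; N'_2 = 365·cos0.8° = 365.0; c'Δl = 18.46; W sinα = 5.1
Slice 3: Δl = 3.1/cos13.1° = 3.183 m; N'_3 = 413·cos13.1° = 402.3; c'Δl = 22.60; W sinα = 93.6
Slice 4: Δl = 2.8/cos26.6° = 3.131 m; N'_4 = 312·cos26.6° = 279.0; c'Δl = 22.23; W sinα = 139.7
Slice 5: Δl = 1.7/cos38.0° = 2.157 m; N'_5 = 140·cos38.0° = 110.3; c'Δl = 15.32; W sinα = 86.2
Slice 6: Δl = 2.6/cos50.9° = 4.123 m; N'_6 = 102·cos50.9° = 64.3; c'Δl = 29.27; W sinα = 79.2
Σc'Δl = 127.4 kN/m; ΣN' = 1369.3 kN/m; ΣW sinα = 376.0 kN/m
Resisting = 127.4 + 1369.3·tan22.1° = 127.4 + 556.0 = 683.4 kN/m
FS = 683.4 / 376.0 = 1.818

FS = 1.82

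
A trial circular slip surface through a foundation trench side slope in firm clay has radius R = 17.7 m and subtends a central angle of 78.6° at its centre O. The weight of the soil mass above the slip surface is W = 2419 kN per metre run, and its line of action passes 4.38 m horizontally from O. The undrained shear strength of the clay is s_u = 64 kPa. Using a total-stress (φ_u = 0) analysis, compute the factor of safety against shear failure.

Taking moments about the centre O, the resisting moment is provided by the undrained shear strength acting along the arc:
Arc length L_a = R·θ = 17.7·(78.6°·π/180) = 17.7·1.3718 = 24.28 m
M_R = s_u·L_a·R = 64·24.28·17.7 = 27505.9 kN·m/m
M_D = W·d = 2419·4.38 = 10595.2 kN·m/m
FS = M_R / M_D = 27505.9 / 10595.2 = 2.596

FS = 2.60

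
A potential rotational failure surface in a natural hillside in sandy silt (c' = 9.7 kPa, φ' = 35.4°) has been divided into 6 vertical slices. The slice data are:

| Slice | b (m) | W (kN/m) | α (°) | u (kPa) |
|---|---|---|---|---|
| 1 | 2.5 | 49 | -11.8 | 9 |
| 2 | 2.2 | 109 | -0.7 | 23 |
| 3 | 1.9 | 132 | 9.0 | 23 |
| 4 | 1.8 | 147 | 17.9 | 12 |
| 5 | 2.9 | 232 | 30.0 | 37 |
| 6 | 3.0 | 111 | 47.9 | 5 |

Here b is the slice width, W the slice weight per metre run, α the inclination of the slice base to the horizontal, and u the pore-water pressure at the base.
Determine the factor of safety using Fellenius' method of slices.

Ordinary method of slices: FS = Σ[c'·Δl_i + (W_i cosα_i − u_i·Δl_i)·tanφ'] / Σ W_i sinα_i, with Δl_i = b_i / cosα_i.
Slice 1: Δl = 2.5/cos(-11.8°) = 2.554 m; N'_1 = 49·cos(-11.8°) − 9·2.554 = 25.0; c'Δl = 24.77; W sinα = -10.0
Slice 2: Δl = 2.2/cos(-0.7°) = 2.200 m; N'_2 = 109·cos(-0.7°) − 23·2.200 = 58.4; c'Δl = 21.34; W sinα = -1.3
Slice 3: Δl = 1.9/cos9.0° = 1.924 m; N'_3 = 132·cos9.0° − 23·1.924 = 86.1; c'Δl = 18.66; W sinα = 20.6
Slice 4: Δl = 1.8/cos17.9° = 1.892 m; N'_4 = 147·cos17.9° − 12·1.892 = 117.2; c'Δl = 18.35; W sinα = 45.2
Slice 5: Δl = 2.9/cos30.0° = 3.349 m; N'_5 = 232·cos30.0° − 37·3.349 = 77.0; c'Δl = 32.48; W sinα = 116.0
Slice 6: Δl = 3.0/cos47.9° = 4.475 m; N'_6 = 111·cos47.9° − 5·4.475 = 52.0; c'Δl = 43.41; W sinα = 82.4
Σc'Δl = 159.0 kN/m; ΣN' = 415.7 kN/m; ΣW sinα = 252.8 kN/m
Resisting = 159.0 + 415.7·tan35.4° = 159.0 + 295.5 = 454.5 kN/m
FS = 454.5 / 252.8 = 1.797

FS = 1.80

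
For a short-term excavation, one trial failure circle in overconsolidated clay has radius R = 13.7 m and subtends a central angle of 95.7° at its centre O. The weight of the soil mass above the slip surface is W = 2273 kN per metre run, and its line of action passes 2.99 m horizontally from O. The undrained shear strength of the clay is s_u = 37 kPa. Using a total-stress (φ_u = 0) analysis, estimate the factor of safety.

Taking moments about the centre O, the resisting moment is provided by the undrained shear strength acting along the arc:
Arc length L_a = R·θ = 13.7·(95.7°·π/180) = 13.7·1.6703 = 22.88 m
M_R = s_u·L_a·R = 37·22.88·13.7 = 11599.3 kN·m/m
M_D = W·d = 2273·2.99 = 6796.3 kN·m/m
FS = M_R / M_D = 11599.3 / 6796.3 = 1.707

FS = 1.71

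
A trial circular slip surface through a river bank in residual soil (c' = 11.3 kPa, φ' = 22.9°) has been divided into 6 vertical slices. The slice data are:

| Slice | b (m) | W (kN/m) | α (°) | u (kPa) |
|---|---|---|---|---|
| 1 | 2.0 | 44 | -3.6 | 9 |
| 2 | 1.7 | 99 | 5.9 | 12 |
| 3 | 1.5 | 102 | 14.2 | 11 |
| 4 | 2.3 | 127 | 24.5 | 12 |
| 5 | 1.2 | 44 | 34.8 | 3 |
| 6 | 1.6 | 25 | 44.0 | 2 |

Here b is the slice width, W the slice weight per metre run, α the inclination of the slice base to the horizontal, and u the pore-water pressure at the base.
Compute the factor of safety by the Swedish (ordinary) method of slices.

Ordinary method of slices: FS = Σ[c'·Δl_i + (W_i cosα_i − u_i·Δl_i)·tanφ'] / Σ W_i sinα_i, with Δl_i = b_i / cosα_i.
Slice 1: Δl = 2.0/cos(-3.6°) = 2.004 m; N'_1 = 44·cos(-3.6°) − 9·2.004 = 25.9; c'Δl = 22.64; W sinα = -2.8
Slice 2: Δl = 1.7/cos5.9° = 1.709 m; N'_2 = 99·cos5.9° − 12·1.709 = 78.0; c'Δl = 19.31; W sinα = 10.2
Slice 3: Δl = 1.5/cos14.2° = 1.547 m; N'_3 = 102·cos14.2° − 11·1.547 = 81.9; c'Δl = 17.48; W sinα = 25.0
Slice 4: Δl = 2.3/cos24.5° = 2.528 m; N'_4 = 127·cos24.5° − 12·2.528 = 85.2; c'Δl = 28.56; W sinα = 52.7
Slice 5: Δl = 1.2/cos34.8° = 1.461 m; N'_5 = 44·cos34.8° − 3·1.461 = 31.7; c'Δl = 16.51; W sinα = 25.1
Slice 6: Δl = 1.6/cos44.0° = 2.224 m; N'_6 = 25·cos44.0° − 2·2.224 = 13.5; c'Δl = 25.13; W sinα = 17.4
Σc'Δl = 129.7 kN/m; ΣN' = 316.2 kN/m; ΣW sinα = 127.6 kN/m
Resisting = 129.7 + 316.2·tan22.9° = 129.7 + 133.6 = 263.2 kN/m
FS = 263.2 / 127.6 = 2.063

FS = 2.06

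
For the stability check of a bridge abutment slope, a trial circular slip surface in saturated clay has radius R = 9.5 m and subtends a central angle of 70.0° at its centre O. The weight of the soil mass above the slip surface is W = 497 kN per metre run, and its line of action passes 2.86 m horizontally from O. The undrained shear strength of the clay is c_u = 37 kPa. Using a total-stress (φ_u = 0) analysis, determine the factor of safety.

FS = 2.87

Taking moments about the centre O, the resisting moment is provided by the undrained shear strength acting along the arc:
Arc length L_a = R·θ = 9.5·(70.0°·π/180) = 9.5·1.2217 = 11.61 m
M_R = c_u·L_a·R = 37·11.61·9.5 = 4079.7 kN·m/m
M_D = W·d = 497·2.86 = 1421.4 kN·m/m
FS = M_R / M_D = 4079.7 / 1421.4 = 2.870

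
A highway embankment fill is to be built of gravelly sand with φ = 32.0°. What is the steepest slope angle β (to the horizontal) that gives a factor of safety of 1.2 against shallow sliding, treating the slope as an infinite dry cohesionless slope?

For an infinite dry cohesionless slope FS = tanφ/tanβ, so tanβ = tanφ / FS.
tanβ = tan32.0° / 1.2 = 0.6249 / 1.2 = 0.5207
β = arctan(0.5207) = 27.51°

β = 27.5°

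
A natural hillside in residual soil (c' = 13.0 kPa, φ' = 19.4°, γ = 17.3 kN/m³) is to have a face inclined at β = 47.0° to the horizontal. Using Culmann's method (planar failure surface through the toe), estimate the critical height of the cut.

Culmann's analysis gives the critical failure plane at α_cr = (β + φ')/2 = (47.0 + 19.4)/2 = 33.2°, and the critical height
H_c = (4c'/γ) · sinβ cosφ' / [1 − cos(β − φ')]
    = (4·13.0/17.3) · sin47.0°·cos19.4° / [1 − cos(27.6°)]
    = 3.006 · 0.7314·0.9432 / [1 − 0.8862]
    = 3.006 · 0.6898 / 0.1138
    = 18.22 m

H_c = 18.22 m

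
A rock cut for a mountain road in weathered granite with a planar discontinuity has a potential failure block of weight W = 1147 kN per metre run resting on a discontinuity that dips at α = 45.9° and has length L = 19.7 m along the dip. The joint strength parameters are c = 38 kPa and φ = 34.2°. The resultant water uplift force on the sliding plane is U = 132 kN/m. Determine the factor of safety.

Resolving the block weight along and normal to the plane and applying the Mohr–Coulomb strength on the joint:
N' = W cosα − U = 1147·cos45.9° − 132 = 666.2 kN/m
Driving force T = W sinα = 1147·sin45.9° = 823.7 kN/m
Resisting force R = c·L + N'·tanφ = 38·19.7 + 666.2·tan34.2° = 748.6 + 452.8 = 1201.4 kN/m
FS = R / T = 1201.4 / 823.7 = 1.459

FS = 1.46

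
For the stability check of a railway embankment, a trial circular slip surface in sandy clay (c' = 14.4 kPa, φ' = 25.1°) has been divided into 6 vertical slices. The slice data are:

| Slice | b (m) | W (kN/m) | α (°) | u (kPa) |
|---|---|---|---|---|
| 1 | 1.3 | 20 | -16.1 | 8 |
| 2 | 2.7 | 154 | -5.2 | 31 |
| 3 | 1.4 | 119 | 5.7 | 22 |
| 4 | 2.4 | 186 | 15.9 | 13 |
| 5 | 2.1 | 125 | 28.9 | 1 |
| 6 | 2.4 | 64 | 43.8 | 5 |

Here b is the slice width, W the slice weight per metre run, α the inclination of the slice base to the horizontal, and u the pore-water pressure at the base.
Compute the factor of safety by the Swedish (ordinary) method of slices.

FS = 2.75

Ordinary method of slices: FS = Σ[c'·Δl_i + (W_i cosα_i − u_i·Δl_i)·tanφ'] / Σ W_i sinα_i, with Δl_i = b_i / cosα_i.
Slice 1: Δl = 1.3/cos(-16.1°) = 1.353 m; N'_1 = 20·cos(-16.1°) − 8·1.353 = 8.4; c'Δl = 19.48; W sinα = -5.5
Slice 2: Δl = 2.7/cos(-5.2°) = 2.711 m; N'_2 = 154·cos(-5.2°) − 31·2.711 = 69.3; c'Δl = 39.04; W sinα = -14.0
Slice 3: Δl = 1.4/cos5.7° = 1.407 m; N'_3 = 119·cos5.7° − 22·1.407 = 87.5; c'Δl = 20.26; W sinα = 11.8
Slice 4: Δl = 2.4/cos15.9° = 2.495 m; N'_4 = 186·cos15.9° − 13·2.495 = 146.4; c'Δl = 35.93; W sinα = 51.0
Slice 5: Δl = 2.1/cos28.9° = 2.399 m; N'_5 = 125·cos28.9° − 1·2.399 = 107.0; c'Δl = 34.54; W sinα = 60.4
Slice 6: Δl = 2.4/cos43.8° = 3.325 m; N'_6 = 64·cos43.8° − 5·3.325 = 29.6; c'Δl = 47.88; W sinα = 44.3
Σc'Δl = 197.1 kN/m; ΣN' = 448.2 kN/m; ΣW sinα = 148.0 kN/m
Resisting = 197.1 + 448.2·tan25.1° = 197.1 + 210.0 = 407.1 kN/m
FS = 407.1 / 148.0 = 2.751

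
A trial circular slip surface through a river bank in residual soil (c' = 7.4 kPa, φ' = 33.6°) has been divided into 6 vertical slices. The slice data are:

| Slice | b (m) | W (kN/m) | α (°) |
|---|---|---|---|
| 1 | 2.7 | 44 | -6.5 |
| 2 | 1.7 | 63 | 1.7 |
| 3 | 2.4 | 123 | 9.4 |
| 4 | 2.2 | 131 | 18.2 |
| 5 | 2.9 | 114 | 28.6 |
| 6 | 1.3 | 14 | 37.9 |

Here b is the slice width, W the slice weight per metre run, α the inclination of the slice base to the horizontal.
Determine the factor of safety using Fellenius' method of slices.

Ordinary method of slices: FS = Σ[c'·Δl_i + (W_i cosα_i)·tanφ'] / Σ W_i sinα_i, with Δl_i = b_i / cosα_i.
Slice 1: Δl = 2.7/cos(-6.5°) = 2.717 m; N'_1 = 44·cos(-6.5°) = 43.7; c'Δl = 20.11; W sinα = -5.0
Slice 2: Δl = 1.7/cos1.7° = 1.701 m; N'_2 = 63·cos1.7° = 63.0; c'Δl = 12.59; W sinα = 1.9
Slice 3: Δl = 2.4/cos9.4° = 2.433 m; N'_3 = 123·cos9.4° = 121.3; c'Δl = 18.00; W sinα = 20.1
Slice 4: Δl = 2.2/cos18.2° = 2.316 m; N'_4 = 131·cos18.2° = 124.4; c'Δl = 17.14; W sinα = 40.9
Slice 5: Δl = 2.9/cos28.6° = 3.303 m; N'_5 = 114·cos28.6° = 100.1; c'Δl = 24.44; W sinα = 54.6
Slice 6: Δl = 1.3/cos37.9° = 1.647 m; N'_6 = 14·cos37.9° = 11.0; c'Δl = 12.19; W sinα = 8.6
Σc'Δl = 104.5 kN/m; ΣN' = 463.6 kN/m; ΣW sinα = 121.1 kN/m
Resisting = 104.5 + 463.6·tan33.6° = 104.5 + 308.0 = 412.5 kN/m
FS = 412.5 / 121.1 = 3.407

FS = 3.41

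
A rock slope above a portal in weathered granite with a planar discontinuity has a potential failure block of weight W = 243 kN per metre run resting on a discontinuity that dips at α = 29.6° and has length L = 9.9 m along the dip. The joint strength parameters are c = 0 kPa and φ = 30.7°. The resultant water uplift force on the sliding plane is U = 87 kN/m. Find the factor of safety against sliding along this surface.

Resolving the block weight along and normal to the plane and applying the Mohr–Coulomb strength on the joint:
N' = W cosα − U = 243·cos29.6° − 87 = 124.3 kN/m
Driving force T = W sinα = 243·sin29.6° = 120.0 kN/m
Resisting force R = c·L + N'·tanφ = 0·9.9 + 124.3·tan30.7° = 0.0 + 73.8 = 73.8 kN/m
FS = R / T = 73.8 / 120.0 = 0.615

FS = 0.61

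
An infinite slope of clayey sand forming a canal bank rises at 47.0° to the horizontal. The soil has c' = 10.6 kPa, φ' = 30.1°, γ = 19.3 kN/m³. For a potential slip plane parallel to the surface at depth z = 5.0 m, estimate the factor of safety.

For an infinite slope with a slip plane parallel to the surface (no pore pressure): FS = [c' + γz cos²β tanφ'] / [γz sinβ cosβ].
γz = 19.3·5.0 = 96.50 kN/m²
Numerator = 10.6 + 96.50·cos²47.0°·tan30.1° = 10.6 + 96.50·0.4651·0.5797 = 36.618 kPa
Denominator = 96.50·sin47.0°·cos47.0° = 96.50·0.7314·0.6820 = 48.132 kPa
FS = 36.618 / 48.132 = 0.761

FS = 0.76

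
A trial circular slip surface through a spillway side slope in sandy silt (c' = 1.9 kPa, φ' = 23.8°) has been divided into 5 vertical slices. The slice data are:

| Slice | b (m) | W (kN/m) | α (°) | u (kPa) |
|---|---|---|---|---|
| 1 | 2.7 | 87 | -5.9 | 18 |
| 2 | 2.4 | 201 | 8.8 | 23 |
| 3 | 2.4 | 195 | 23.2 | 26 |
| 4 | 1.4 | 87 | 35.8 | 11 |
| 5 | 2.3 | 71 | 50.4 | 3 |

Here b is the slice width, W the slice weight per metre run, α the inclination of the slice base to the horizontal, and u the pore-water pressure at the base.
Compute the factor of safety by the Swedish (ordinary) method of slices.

Ordinary method of slices: FS = Σ[c'·Δl_i + (W_i cosα_i − u_i·Δl_i)·tanφ'] / Σ W_i sinα_i, with Δl_i = b_i / cosα_i.
Slice 1: Δl = 2.7/cos(-5.9°) = 2.714 m; N'_1 = 87·cos(-5.9°) − 18·2.714 = 37.7; c'Δl = 5.16; W sinα = -8.9
Slice 2: Δl = 2.4/cos8.8° = 2.429 m; N'_2 = 201·cos8.8° − 23·2.429 = 142.8; c'Δl = 4.61; W sinα = 30.8
Slice 3: Δl = 2.4/cos23.2° = 2.611 m; N'_3 = 195·cos23.2° − 26·2.611 = 111.3; c'Δl = 4.96; W sinα = 76.8
Slice 4: Δl = 1.4/cos35.8° = 1.726 m; N'_4 = 87·cos35.8° − 11·1.726 = 51.6; c'Δl = 3.28; W sinα = 50.9
Slice 5: Δl = 2.3/cos50.4° = 3.608 m; N'_5 = 71·cos50.4° − 3·3.608 = 34.4; c'Δl = 6.86; W sinα = 54.7
Σc'Δl = 24.9 kN/m; ΣN' = 377.8 kN/m; ΣW sinα = 204.2 kN/m
Resisting = 24.9 + 377.8·tan23.8° = 24.9 + 166.6 = 191.5 kN/m
FS = 191.5 / 204.2 = 0.938

FS = 0.94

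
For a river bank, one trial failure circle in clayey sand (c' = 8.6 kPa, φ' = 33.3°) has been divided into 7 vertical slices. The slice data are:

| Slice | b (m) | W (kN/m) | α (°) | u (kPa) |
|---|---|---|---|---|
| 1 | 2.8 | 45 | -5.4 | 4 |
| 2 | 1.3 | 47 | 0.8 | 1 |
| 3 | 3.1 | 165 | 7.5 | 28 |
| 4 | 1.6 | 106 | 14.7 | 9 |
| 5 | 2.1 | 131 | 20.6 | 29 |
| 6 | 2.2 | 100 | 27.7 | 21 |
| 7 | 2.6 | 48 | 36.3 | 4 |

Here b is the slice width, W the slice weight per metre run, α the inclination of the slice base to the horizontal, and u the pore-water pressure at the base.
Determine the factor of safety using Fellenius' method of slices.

FS = 2.31

Ordinary method of slices: FS = Σ[c'·Δl_i + (W_i cosα_i − u_i·Δl_i)·tanφ'] / Σ W_i sinα_i, with Δl_i = b_i / cosα_i.
Slice 1: Δl = 2.8/cos(-5.4°) = 2.812 m; N'_1 = 45·cos(-5.4°) − 4·2.812 = 33.6; c'Δl = 24.19; W sinα = -4.2
Slice 2: Δl = 1.3/cos0.8° = 1.300 m; N'_2 = 47·cos0.8° − 1·1.300 = 45.7; c'Δl = 11.18; W sinα = 0.7
Slice 3: Δl = 3.1/cos7.5° = 3.127 m; N'_3 = 165·cos7.5° − 28·3.127 = 76.0; c'Δl = 26.89; W sinα = 21.5
Slice 4: Δl = 1.6/cos14.7° = 1.654 m; N'_4 = 106·cos14.7° − 9·1.654 = 87.6; c'Δl = 14.23; W sinα = 26.9
Slice 5: Δl = 2.1/cos20.6° = 2.243 m; N'_5 = 131·cos20.6° − 29·2.243 = 57.6; c'Δl = 19.29; W sinα = 46.1
Slice 6: Δl = 2.2/cos27.7° = 2.485 m; N'_6 = 100·cos27.7° − 21·2.485 = 36.4; c'Δl = 21.37; W sinα = 46.5
Slice 7: Δl = 2.6/cos36.3° = 3.226 m; N'_7 = 48·cos36.3° − 4·3.226 = 25.8; c'Δl = 27.74; W sinα = 28.4
Σc'Δl = 144.9 kN/m; ΣN' = 362.6 kN/m; ΣW sinα = 165.8 kN/m
Resisting = 144.9 + 362.6·tan33.3° = 144.9 + 238.2 = 383.1 kN/m
FS = 383.1 / 165.8 = 2.310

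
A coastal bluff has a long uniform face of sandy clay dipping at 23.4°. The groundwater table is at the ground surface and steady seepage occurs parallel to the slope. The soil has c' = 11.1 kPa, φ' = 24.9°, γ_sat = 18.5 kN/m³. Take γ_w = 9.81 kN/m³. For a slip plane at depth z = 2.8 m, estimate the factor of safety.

With seepage parallel to the slope and the water table at the surface, the effective normal stress on the slip plane uses the buoyant unit weight γ' = γ_sat − γ_w while the driving shear stress uses γ_sat:
FS = [c' + γ' z cos²β tanφ'] / [γ_sat z sinβ cosβ]
γ' = 18.5 − 9.81 = 8.69 kN/m³
Numerator = 11.1 + 8.69·2.8·cos²23.4°·tan24.9° = 11.1 + 8.69·2.8·0.8423·0.4642 = 20.613 kPa
Denominator = 18.5·2.8·sin23.4°·cos23.4° = 18.5·2.8·0.3971·0.9178 = 18.880 kPa
FS = 20.613 / 18.880 = 1.092

FS = 1.09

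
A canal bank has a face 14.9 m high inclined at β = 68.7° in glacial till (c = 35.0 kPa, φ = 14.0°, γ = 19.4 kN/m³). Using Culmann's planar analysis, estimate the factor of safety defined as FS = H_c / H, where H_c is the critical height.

H_c = (4c/γ) · sinβ cosφ / [1 − cos(β − φ)]
    = (4·35.0/19.4) · sin68.7°·cos14.0° / [1 − cos54.7°]
    = 7.216 · 0.9040 / 0.4221 = 15.45 m
FS = H_c / H = 15.45 / 14.9 = 1.037

FS = 1.04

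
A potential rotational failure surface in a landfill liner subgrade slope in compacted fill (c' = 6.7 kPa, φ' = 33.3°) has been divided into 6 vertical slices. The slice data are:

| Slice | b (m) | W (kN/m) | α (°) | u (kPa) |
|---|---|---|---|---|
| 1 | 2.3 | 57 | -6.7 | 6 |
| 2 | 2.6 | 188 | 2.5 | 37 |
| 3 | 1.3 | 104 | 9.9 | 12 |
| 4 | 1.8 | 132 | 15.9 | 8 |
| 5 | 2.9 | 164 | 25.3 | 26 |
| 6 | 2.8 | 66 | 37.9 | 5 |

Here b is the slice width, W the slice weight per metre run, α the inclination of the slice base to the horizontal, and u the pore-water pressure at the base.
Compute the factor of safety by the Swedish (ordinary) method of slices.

Ordinary method of slices: FS = Σ[c'·Δl_i + (W_i cosα_i − u_i·Δl_i)·tanφ'] / Σ W_i sinα_i, with Δl_i = b_i / cosα_i.
Slice 1: Δl = 2.3/cos(-6.7°) = 2.316 m; N'_1 = 57·cos(-6.7°) − 6·2.316 = 42.7; c'Δl = 15.52; W sinα = -6.7
Slice 2: Δl = 2.6/cos2.5° = 2.602 m; N'_2 = 188·cos2.5° − 37·2.602 = 91.5; c'Δl = 17.44; W sinα = 8.2
Slice 3: Δl = 1.3/cos9.9° = 1.320 m; N'_3 = 104·cos9.9° − 12·1.320 = 86.6; c'Δl = 8.84; W sinα = 17.9
Slice 4: Δl = 1.8/cos15.9° = 1.872 m; N'_4 = 132·cos15.9° − 8·1.872 = 112.0; c'Δl = 12.54; W sinα = 36.2
Slice 5: Δl = 2.9/cos25.3° = 3.208 m; N'_5 = 164·cos25.3° − 26·3.208 = 64.9; c'Δl = 21.49; W sinα = 70.1
Slice 6: Δl = 2.8/cos37.9° = 3.548 m; N'_6 = 66·cos37.9° − 5·3.548 = 34.3; c'Δl = 23.77; W sinα = 40.5
Σc'Δl = 99.6 kN/m; ΣN' = 432.0 kN/m; ΣW sinα = 166.2 kN/m
Resisting = 99.6 + 432.0·tan33.3° = 99.6 + 283.8 = 383.4 kN/m
FS = 383.4 / 166.2 = 2.307

FS = 2.31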